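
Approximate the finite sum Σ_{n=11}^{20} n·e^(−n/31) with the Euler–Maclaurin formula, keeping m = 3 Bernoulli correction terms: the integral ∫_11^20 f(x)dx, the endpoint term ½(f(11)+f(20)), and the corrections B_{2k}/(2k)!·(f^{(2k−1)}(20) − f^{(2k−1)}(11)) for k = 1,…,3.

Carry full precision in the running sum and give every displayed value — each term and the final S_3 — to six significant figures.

The integral term ∫_11^20 x·e^(−x/31) dx = 83.7174.
Boundary: ½(f(11) + f(20)) = ½(7.71415 + 10.4916) = 9.10286.
Integral + boundary = 92.8202.
k=1: B_{2}/(2)! × [f^{(1)}(20) − f^{(1)}(11)] = 1/12 × (0.186141 − 0.452443) = -0.0221919.
After k=1: 92.7980.
k=2: B_{4}/(4)! × [f^{(3)}(20) − f^{(3)}(11)] = −1/720 × (0.00128543 − 0.00193030) = 8.95652e-07.
After k=2: 92.7980.
k=3: B_{6}/(6)! × [f^{(5)}(20) − f^{(5)}(11)] = 1/30240 × (2.47363e-06 − 3.52736e-06) = -3.48454e-11.

S_3 ≈ 92.7980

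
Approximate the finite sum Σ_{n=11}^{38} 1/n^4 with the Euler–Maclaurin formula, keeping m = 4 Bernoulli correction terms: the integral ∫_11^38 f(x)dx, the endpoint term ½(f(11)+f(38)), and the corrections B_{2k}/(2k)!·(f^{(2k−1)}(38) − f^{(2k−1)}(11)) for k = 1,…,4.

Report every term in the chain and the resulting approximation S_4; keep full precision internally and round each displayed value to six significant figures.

Integral: ∫_11^38 1/x^4 dx = 0.000244364.
½[f(11) + f(38)] = ½[6.83013e-05 + 4.79585e-07] = 3.43905e-05.
So far: 0.000278754.
Correction k=1: B_{2}/2! · (f^{(1)}(38) − f^{(1)}(11)) = 1/12 · (-5.04826e-08 − (-2.48369e-05)) = 2.06553e-06.
Running total after k=1: 0.000280820.
Correction k=2: B_{4}/4! · (f^{(3)}(38) − f^{(3)}(11)) = −1/720 · (-1.04881e-09 − (-6.15790e-06)) = -8.55118e-09.
Running total after k=2: 0.000280811.
Correction k=3: B_{6}/6! · (f^{(5)}(38) − f^{(5)}(11)) = 1/30240 · (-4.06740e-11 − (-2.84994e-06)) = 9.42426e-11.
Running total after k=3: 0.000280811.
Correction k=4: B_{8}/8! · (f^{(7)}(38) − f^{(7)}(11)) = −1/1209600 · (-2.53508e-12 − (-2.11979e-06)) = -1.75247e-12.

S_4 ≈ 0.000280811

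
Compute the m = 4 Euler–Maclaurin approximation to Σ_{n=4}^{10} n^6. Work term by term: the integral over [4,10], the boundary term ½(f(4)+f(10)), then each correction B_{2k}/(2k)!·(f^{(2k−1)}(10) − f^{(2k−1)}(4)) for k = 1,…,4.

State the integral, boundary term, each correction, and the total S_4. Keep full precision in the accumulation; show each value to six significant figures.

S_4 ≈ 1.97761e+06

∫_4^10 x^6 dx evaluates to 1.42623e+06.
½[f(4) + f(10)] = ½[4096.00 + 1.00000e+06] = 502048.
Running total after boundary: 1.92828e+06.
Correction k=1: B_{2}/2! · (f^{(1)}(10) − f^{(1)}(4)) = 1/12 · (600000 − 6144.00) = 49488.0.
Running total after k=1: 1.97777e+06.
Correction k=2: B_{4}/4! · (f^{(3)}(10) − f^{(3)}(4)) = −1/720 · (120000 − 7680.00) = -156.000.
Running total after k=2: 1.97761e+06.
Correction k=3: B_{6}/6! · (f^{(5)}(10) − f^{(5)}(4)) = 1/30240 · (7200.00 − 2880.00) = 0.142857.
Running total after k=3: 1.97761e+06.
Correction k=4: B_{8}/8! · (f^{(7)}(10) − f^{(7)}(4)) = −1/1209600 · (0.00000 − 0.00000) = 0.00000.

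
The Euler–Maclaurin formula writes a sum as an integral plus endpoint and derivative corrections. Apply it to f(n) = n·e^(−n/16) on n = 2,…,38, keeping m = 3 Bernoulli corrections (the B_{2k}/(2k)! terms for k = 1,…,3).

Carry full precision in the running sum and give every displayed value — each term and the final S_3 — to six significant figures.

S_3 ≈ 176.369

The integral term ∫_2^38 x·e^(−x/16) dx = 173.795.
½[f(2) + f(38)] = ½[1.76499 + 3.53455] = 2.64977.
So far: 176.444.
Order-1 term: 1/12 · (-0.127895 − 0.772185) = -0.0750066.
After k=1: 176.369.
Order-2 term: −1/720 · (0.000227086 − 0.00991085) = 1.34497e-05.
After k=2: 176.369.
Order-3 term: 1/30240 · (3.72563e-06 − 6.56459e-05) = -2.04763e-09.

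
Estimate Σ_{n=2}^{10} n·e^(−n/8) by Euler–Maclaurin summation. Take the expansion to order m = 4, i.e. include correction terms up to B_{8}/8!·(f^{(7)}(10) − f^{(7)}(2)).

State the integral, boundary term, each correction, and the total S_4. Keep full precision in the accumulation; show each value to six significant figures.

∫_2^10 x·e^(−x/8) dx evaluates to 21.0474.
Endpoint term: (f(2) + f(10))/2 = (1.55760 + 2.86505)/2 = 2.21132.
Running total after boundary: 23.2587.
k=1: B_{2}/(2)! × [f^{(1)}(10) − f^{(1)}(2)] = 1/12 × (-0.0716262 − 0.584101) = -0.0546439.
Partial sum through k=1: 23.2041.
k=2: B_{4}/(4)! × [f^{(3)}(10) − f^{(3)}(2)] = −1/720 × (0.00783412 − 0.0334641) = 3.55972e-05.
Partial sum through k=2: 23.2041.
k=3: B_{6}/(6)! × [f^{(5)}(10) − f^{(5)}(2)] = 1/30240 × (0.000262303 − 0.000903150) = -2.11920e-08.
Partial sum through k=3: 23.2041.
k=4: B_{8}/(8)! × [f^{(7)}(10) − f^{(7)}(2)] = −1/1209600 × (6.28434e-06 − 2.00535e-05) = 1.13832e-11.

S_4 ≈ 23.2041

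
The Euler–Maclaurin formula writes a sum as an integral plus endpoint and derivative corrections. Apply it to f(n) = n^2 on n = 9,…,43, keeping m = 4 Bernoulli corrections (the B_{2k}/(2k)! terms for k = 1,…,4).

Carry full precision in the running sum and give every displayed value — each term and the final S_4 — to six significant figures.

∫_9^43 x^2 dx evaluates to 26259.3.
Endpoint term: (f(9) + f(43))/2 = (81.0000 + 1849.00)/2 = 965.000.
Integral + boundary = 27224.3.
k=1: B_{2}/(2)! × [f^{(1)}(43) − f^{(1)}(9)] = 1/12 × (86.0000 − 18.0000) = 5.66667.
After k=1: 27230.0.
k=2: B_{4}/(4)! × [f^{(3)}(43) − f^{(3)}(9)] = −1/720 × (0.00000 − 0.00000) = 0.00000.
After k=2: 27230.0.
k=3: B_{6}/(6)! × [f^{(5)}(43) − f^{(5)}(9)] = 1/30240 × (0.00000 − 0.00000) = 0.00000.
After k=3: 27230.0.
k=4: B_{8}/(8)! × [f^{(7)}(43) − f^{(7)}(9)] = −1/1209600 × (0.00000 − 0.00000) = 0.00000.

S_4 ≈ 27230.0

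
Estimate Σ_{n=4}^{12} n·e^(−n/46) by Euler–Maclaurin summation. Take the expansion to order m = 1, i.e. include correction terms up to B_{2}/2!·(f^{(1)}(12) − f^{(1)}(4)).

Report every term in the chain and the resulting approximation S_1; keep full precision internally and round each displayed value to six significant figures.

S_1 ≈ 59.5048

The integral term ∫_4^12 x·e^(−x/46) dx = 53.0714.
Endpoint term: (f(4) + f(12))/2 = (3.66687 + 9.24458)/2 = 6.45572.
Running total after boundary: 59.5271.
Order-1 term: 1/12 · (0.569412 − 0.837002) = -0.0222992.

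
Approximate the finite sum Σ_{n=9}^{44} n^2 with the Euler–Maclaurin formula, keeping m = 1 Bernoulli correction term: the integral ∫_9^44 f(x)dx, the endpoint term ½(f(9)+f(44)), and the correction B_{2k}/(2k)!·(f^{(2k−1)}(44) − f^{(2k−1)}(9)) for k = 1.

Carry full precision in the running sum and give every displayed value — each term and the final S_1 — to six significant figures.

S_1 ≈ 29166.0

The integral term ∫_9^44 x^2 dx = 28151.7.
½[f(9) + f(44)] = ½[81.0000 + 1936.00] = 1008.50.
Running total after boundary: 29160.2.
Order-1 term: 1/12 · (88.0000 − 18.0000) = 5.83333.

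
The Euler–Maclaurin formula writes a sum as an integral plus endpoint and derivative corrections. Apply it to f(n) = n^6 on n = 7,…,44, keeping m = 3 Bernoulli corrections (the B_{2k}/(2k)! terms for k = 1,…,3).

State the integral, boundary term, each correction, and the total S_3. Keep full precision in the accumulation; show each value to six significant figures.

S_3 ≈ 4.93216e+10

Integral: ∫_7^44 x^6 dx = 4.56110e+10.
½[f(7) + f(44)] = ½[117649 + 7.25631e+09] = 3.62822e+09.
Integral + boundary = 4.92392e+10.
Correction k=1: B_{2}/2! · (f^{(1)}(44) − f^{(1)}(7)) = 1/12 · (9.89497e+08 − 100842) = 8.24497e+07.
Running total after k=1: 4.93217e+10.
Correction k=2: B_{4}/4! · (f^{(3)}(44) − f^{(3)}(7)) = −1/720 · (1.02221e+07 − 41160.0) = -14140.2.
Running total after k=2: 4.93216e+10.
Correction k=3: B_{6}/6! · (f^{(5)}(44) − f^{(5)}(7)) = 1/30240 · (31680.0 − 5040.00) = 0.880952.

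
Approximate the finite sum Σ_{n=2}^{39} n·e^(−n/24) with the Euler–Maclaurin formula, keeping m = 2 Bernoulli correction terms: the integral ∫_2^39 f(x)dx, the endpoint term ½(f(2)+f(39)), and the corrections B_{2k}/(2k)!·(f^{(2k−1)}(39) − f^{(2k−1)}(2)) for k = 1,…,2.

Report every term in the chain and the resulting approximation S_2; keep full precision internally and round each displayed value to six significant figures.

Integral: ∫_2^39 x·e^(−x/24) dx = 276.377.
Boundary: ½(f(2) + f(39)) = ½(1.84009 + 7.67956) = 4.75982.
Integral + boundary = 281.137.
Correction k=1: B_{2}/2! · (f^{(1)}(39) − f^{(1)}(2)) = 1/12 · (-0.123070 − 0.843374) = -0.0805370.
Partial sum through k=1: 281.057.
Correction k=2: B_{4}/4! · (f^{(3)}(39) − f^{(3)}(2)) = −1/720 · (0.000470058 − 0.00465879) = 5.81768e-06.

S_2 ≈ 281.057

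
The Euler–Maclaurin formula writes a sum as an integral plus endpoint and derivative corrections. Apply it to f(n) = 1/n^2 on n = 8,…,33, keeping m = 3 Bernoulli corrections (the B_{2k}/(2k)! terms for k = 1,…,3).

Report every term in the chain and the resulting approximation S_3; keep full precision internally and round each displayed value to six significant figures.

S_3 ≈ 0.103288

Integral: ∫_8^33 1/x^2 dx = 0.0946970.
½[f(8) + f(33)] = ½[0.0156250 + 0.000918274] = 0.00827164.
Integral + boundary = 0.102969.
Order-1 term: 1/12 · (-5.56529e-05 − (-0.00390625)) = 0.000320883.
Running total after k=1: 0.103289.
Order-2 term: −1/720 · (-6.13256e-07 − (-0.000732422)) = -1.01640e-06.
Running total after k=2: 0.103288.
Order-3 term: 1/30240 · (-1.68941e-08 − (-0.000343323)) = 1.13527e-08.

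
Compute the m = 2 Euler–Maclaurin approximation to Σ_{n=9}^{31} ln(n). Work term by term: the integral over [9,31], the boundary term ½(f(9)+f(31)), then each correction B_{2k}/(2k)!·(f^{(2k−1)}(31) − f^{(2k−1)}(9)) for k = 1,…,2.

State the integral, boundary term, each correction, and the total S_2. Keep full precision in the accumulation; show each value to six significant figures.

S_2 ≈ 67.4876

The integral term ∫_9^31 ln(x) dx = 64.6786.
½[f(9) + f(31)] = ½[2.19722 + 3.43399] = 2.81561.
Running total after boundary: 67.4942.
Order-1 term: 1/12 · (0.0322581 − 0.111111) = -0.00657109.
After k=1: 67.4876.
Order-2 term: −1/720 · (6.71344e-05 − 0.00274348) = 3.71715e-06.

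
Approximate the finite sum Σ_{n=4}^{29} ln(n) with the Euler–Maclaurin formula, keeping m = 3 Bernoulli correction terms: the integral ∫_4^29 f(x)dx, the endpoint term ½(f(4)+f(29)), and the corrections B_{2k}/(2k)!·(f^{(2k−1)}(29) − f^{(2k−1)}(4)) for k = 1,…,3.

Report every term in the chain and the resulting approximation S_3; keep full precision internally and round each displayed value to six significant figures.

S_3 ≈ 69.4653

The integral term ∫_4^29 ln(x) dx = 67.1064.
Boundary: ½(f(4) + f(29)) = ½(1.38629 + 3.36730) = 2.37680.
So far: 69.4832.
Correction k=1: B_{2}/2! · (f^{(1)}(29) − f^{(1)}(4)) = 1/12 · (0.0344828 − 0.250000) = -0.0179598.
Partial sum through k=1: 69.4652.
Correction k=2: B_{4}/4! · (f^{(3)}(29) − f^{(3)}(4)) = −1/720 · (8.20042e-05 − 0.0312500) = 4.32889e-05.
Partial sum through k=2: 69.4653.
Correction k=3: B_{6}/6! · (f^{(5)}(29) − f^{(5)}(4)) = 1/30240 · (1.17010e-06 − 0.0234375) = -7.75011e-07.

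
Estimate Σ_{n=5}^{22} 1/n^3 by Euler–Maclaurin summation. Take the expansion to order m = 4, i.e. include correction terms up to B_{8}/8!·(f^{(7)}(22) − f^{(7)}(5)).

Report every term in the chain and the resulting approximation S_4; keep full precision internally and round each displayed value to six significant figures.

S_4 ≈ 0.0234077

The integral term ∫_5^22 1/x^3 dx = 0.0189669.
Boundary: ½(f(5) + f(22)) = ½(0.00800000 + 9.39144e-05) = 0.00404696.
Running total after boundary: 0.0230139.
Correction k=1: B_{2}/2! · (f^{(1)}(22) − f^{(1)}(5)) = 1/12 · (-1.28065e-05 − (-0.00480000)) = 0.000398933.
Partial sum through k=1: 0.0234128.
Correction k=2: B_{4}/4! · (f^{(3)}(22) − f^{(3)}(5)) = −1/720 · (-5.29194e-07 − (-0.00384000)) = -5.33260e-06.
Partial sum through k=2: 0.0234075.
Correction k=3: B_{6}/6! · (f^{(5)}(22) − f^{(5)}(5)) = 1/30240 · (-4.59218e-08 − (-0.00645120)) = 2.13332e-07.
Partial sum through k=3: 0.0234077.
Correction k=4: B_{8}/8! · (f^{(7)}(22) − f^{(7)}(5)) = −1/1209600 · (-6.83135e-09 − (-0.0185795)) = -1.53600e-08.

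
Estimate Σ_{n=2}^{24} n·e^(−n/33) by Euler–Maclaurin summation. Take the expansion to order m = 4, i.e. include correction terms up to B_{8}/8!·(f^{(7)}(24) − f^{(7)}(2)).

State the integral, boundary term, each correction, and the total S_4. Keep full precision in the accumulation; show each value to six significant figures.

∫_2^24 x·e^(−x/33) dx evaluates to 178.133.
½[f(2) + f(24)] = ½[1.88239 + 11.5974] = 6.73989.
So far: 184.873.
Correction k=1: B_{2}/2! · (f^{(1)}(24) − f^{(1)}(2)) = 1/12 · (0.131789 − 0.884152) = -0.0626969.
Partial sum through k=1: 184.810.
Correction k=2: B_{4}/4! · (f^{(3)}(24) − f^{(3)}(2)) = −1/720 · (0.00100848 − 0.00254044) = 2.12772e-06.
Partial sum through k=2: 184.810.
Correction k=3: B_{6}/6! · (f^{(5)}(24) − f^{(5)}(2)) = 1/30240 · (1.74100e-06 − 3.92010e-06) = -7.20601e-11.
Partial sum through k=3: 184.810.
Correction k=4: B_{8}/8! · (f^{(7)}(24) − f^{(7)}(2)) = −1/1209600 · (2.34705e-09 − 5.05728e-09) = 2.24060e-15.

S_4 ≈ 184.810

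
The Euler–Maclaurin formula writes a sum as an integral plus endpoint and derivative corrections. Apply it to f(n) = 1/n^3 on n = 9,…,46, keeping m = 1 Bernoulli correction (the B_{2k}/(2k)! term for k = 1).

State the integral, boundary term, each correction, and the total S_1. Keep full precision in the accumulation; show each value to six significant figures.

S_1 ≈ 0.00666560

The integral term ∫_9^46 1/x^3 dx = 0.00593654.
½[f(9) + f(46)] = ½[0.00137174 + 1.02737e-05] = 0.000691008.
Running total after boundary: 0.00662755.
k=1: B_{2}/(2)! × [f^{(1)}(46) − f^{(1)}(9)] = 1/12 × (-6.70023e-07 − (-0.000457247)) = 3.80481e-05.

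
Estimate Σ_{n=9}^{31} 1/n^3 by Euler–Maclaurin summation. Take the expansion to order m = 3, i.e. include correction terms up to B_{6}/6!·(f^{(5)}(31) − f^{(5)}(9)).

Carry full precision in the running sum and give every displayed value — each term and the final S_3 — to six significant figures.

S_3 ≈ 0.00639288

The integral term ∫_9^31 1/x^3 dx = 0.00565255.
½[f(9) + f(31)] = ½[0.00137174 + 3.35672e-05] = 0.000702655.
Integral + boundary = 0.00635520.
Correction k=1: B_{2}/2! · (f^{(1)}(31) − f^{(1)}(9)) = 1/12 · (-3.24844e-06 − (-0.000457247)) = 3.78332e-05.
Partial sum through k=1: 0.00639304.
Correction k=2: B_{4}/4! · (f^{(3)}(31) − f^{(3)}(9)) = −1/720 · (-6.76054e-08 − (-0.000112901)) = -1.56712e-07.
Partial sum through k=2: 0.00639288.
Correction k=3: B_{6}/6! · (f^{(5)}(31) − f^{(5)}(9)) = 1/30240 · (-2.95466e-09 − (-5.85410e-05)) = 1.93578e-09.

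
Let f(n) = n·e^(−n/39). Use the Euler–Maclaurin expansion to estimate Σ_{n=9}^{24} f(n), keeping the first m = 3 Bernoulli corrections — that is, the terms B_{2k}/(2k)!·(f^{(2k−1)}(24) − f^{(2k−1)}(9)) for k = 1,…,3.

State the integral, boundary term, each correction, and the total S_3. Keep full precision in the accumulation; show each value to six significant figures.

The integral term ∫_9^24 x·e^(−x/39) dx = 158.379.
½[f(9) + f(24)] = ½[7.14530 + 12.9704] = 10.0578.
Running total after boundary: 168.437.
Correction k=1: B_{2}/2! · (f^{(1)}(24) − f^{(1)}(9)) = 1/12 · (0.207859 − 0.610710) = -0.0335709.
Running total after k=1: 168.404.
Correction k=2: B_{4}/4! · (f^{(3)}(24) − f^{(3)}(9)) = −1/720 · (0.000847288 − 0.00144547) = 8.30804e-07.
Running total after k=2: 168.404.
Correction k=3: B_{6}/6! · (f^{(5)}(24) − f^{(5)}(9)) = 1/30240 · (1.02427e-06 − 1.63670e-06) = -2.02522e-11.

S_3 ≈ 168.404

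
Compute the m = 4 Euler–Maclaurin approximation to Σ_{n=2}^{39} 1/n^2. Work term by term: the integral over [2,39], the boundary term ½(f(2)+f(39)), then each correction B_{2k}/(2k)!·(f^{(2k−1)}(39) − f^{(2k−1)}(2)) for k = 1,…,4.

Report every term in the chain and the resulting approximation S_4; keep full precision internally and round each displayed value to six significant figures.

Integral: ∫_2^39 1/x^2 dx = 0.474359.
½[f(2) + f(39)] = ½[0.250000 + 0.000657462] = 0.125329.
Running total after boundary: 0.599688.
Order-1 term: 1/12 · (-3.37160e-05 − (-0.250000)) = 0.0208305.
Partial sum through k=1: 0.620518.
Order-2 term: −1/720 · (-2.66004e-07 − (-0.750000)) = -0.00104167.
Partial sum through k=2: 0.619477.
Order-3 term: 1/30240 · (-5.24663e-09 − (-5.62500)) = 0.000186012.
Partial sum through k=3: 0.619663.
Order-4 term: −1/1209600 · (-1.93170e-10 − (-78.7500)) = -6.51042e-05.

S_4 ≈ 0.619597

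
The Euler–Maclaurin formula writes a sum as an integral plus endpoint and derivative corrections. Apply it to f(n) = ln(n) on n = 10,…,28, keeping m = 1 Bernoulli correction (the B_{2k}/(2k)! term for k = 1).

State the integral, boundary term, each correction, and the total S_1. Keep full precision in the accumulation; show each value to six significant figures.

S_1 ≈ 55.0879

Integral: ∫_10^28 ln(x) dx = 52.2759.
½[f(10) + f(28)] = ½[2.30259 + 3.33220] = 2.81739.
Integral + boundary = 55.0933.
Correction k=1: B_{2}/2! · (f^{(1)}(28) − f^{(1)}(10)) = 1/12 · (0.0357143 − 0.100000) = -0.00535714.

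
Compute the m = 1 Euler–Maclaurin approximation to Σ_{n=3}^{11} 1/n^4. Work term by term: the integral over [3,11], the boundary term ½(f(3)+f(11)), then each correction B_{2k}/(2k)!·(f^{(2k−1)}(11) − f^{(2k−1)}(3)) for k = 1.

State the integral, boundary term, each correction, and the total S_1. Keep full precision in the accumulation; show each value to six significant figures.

The integral term ∫_3^11 1/x^4 dx = 0.0120952.
½[f(3) + f(11)] = ½[0.0123457 + 6.83013e-05] = 0.00620699.
So far: 0.0183022.
k=1: B_{2}/(2)! × [f^{(1)}(11) − f^{(1)}(3)] = 1/12 × (-2.48369e-05 − (-0.0164609)) = 0.00136967.

S_1 ≈ 0.0196719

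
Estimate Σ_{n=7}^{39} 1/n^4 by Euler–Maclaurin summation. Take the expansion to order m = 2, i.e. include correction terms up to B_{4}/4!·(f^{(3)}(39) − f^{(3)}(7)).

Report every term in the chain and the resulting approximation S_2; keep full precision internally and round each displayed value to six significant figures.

S_2 ≈ 0.00119429

The integral term ∫_7^39 1/x^4 dx = 0.000966198.
Boundary: ½(f(7) + f(39)) = ½(0.000416493 + 4.32257e-07) = 0.000208463.
Integral + boundary = 0.00117466.
Correction k=1: B_{2}/2! · (f^{(1)}(39) − f^{(1)}(7)) = 1/12 · (-4.43340e-08 − (-0.000237996)) = 1.98293e-05.
Partial sum through k=1: 0.00119449.
Correction k=2: B_{4}/4! · (f^{(3)}(39) − f^{(3)}(7)) = −1/720 · (-8.74438e-10 − (-0.000145712)) = -2.02376e-07.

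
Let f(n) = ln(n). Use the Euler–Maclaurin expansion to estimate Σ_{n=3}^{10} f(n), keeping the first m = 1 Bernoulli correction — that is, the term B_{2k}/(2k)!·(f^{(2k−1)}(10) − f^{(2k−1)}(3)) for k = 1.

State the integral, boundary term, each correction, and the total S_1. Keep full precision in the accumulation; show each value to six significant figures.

The integral term ∫_3^10 ln(x) dx = 12.7300.
½[f(3) + f(10)] = ½[1.09861 + 2.30259] = 1.70060.
So far: 14.4306.
k=1: B_{2}/(2)! × [f^{(1)}(10) − f^{(1)}(3)] = 1/12 × (0.100000 − 0.333333) = -0.0194444.

S_1 ≈ 14.4112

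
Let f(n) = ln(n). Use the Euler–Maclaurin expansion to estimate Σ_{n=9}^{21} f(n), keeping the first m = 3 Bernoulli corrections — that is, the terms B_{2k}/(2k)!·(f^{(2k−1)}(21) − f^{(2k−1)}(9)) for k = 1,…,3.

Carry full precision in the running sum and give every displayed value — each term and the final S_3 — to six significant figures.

The integral term ∫_9^21 ln(x) dx = 32.1599.
Endpoint term: (f(9) + f(21))/2 = (2.19722 + 3.04452)/2 = 2.62087.
Integral + boundary = 34.7808.
Correction k=1: B_{2}/2! · (f^{(1)}(21) − f^{(1)}(9)) = 1/12 · (0.0476190 − 0.111111) = -0.00529101.
After k=1: 34.7755.
Correction k=2: B_{4}/4! · (f^{(3)}(21) − f^{(3)}(9)) = −1/720 · (0.000215959 − 0.00274348) = 3.51045e-06.
After k=2: 34.7755.
Correction k=3: B_{6}/6! · (f^{(5)}(21) − f^{(5)}(9)) = 1/30240 · (5.87645e-06 − 0.000406442) = -1.32462e-08.

S_3 ≈ 34.7755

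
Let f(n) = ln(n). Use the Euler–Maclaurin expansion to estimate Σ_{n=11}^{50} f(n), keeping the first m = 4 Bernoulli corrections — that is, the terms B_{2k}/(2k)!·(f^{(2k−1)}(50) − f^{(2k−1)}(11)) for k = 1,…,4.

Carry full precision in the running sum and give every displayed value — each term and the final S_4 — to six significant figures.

S_4 ≈ 133.373

∫_11^50 ln(x) dx evaluates to 130.224.
Boundary: ½(f(11) + f(50)) = ½(2.39790 + 3.91202) = 3.15496.
Integral + boundary = 133.379.
k=1: B_{2}/(2)! × [f^{(1)}(50) − f^{(1)}(11)] = 1/12 × (0.0200000 − 0.0909091) = -0.00590909.
Running total after k=1: 133.373.
k=2: B_{4}/(4)! × [f^{(3)}(50) − f^{(3)}(11)] = −1/720 × (1.60000e-05 − 0.00150263) = 2.06476e-06.
Running total after k=2: 133.373.
k=3: B_{6}/(6)! × [f^{(5)}(50) − f^{(5)}(11)] = 1/30240 × (7.68000e-08 − 0.000149021) = -4.92541e-09.
Running total after k=3: 133.373.
k=4: B_{8}/(8)! × [f^{(7)}(50) − f^{(7)}(11)] = −1/1209600 × (9.21600e-10 − 3.69474e-05) = 3.05444e-11.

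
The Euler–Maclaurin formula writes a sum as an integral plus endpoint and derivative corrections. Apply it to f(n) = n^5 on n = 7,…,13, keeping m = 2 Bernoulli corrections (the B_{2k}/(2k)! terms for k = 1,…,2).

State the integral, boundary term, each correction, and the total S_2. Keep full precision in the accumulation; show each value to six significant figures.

The integral term ∫_7^13 x^5 dx = 784860.
½[f(7) + f(13)] = ½[16807.0 + 371293] = 194050.
Running total after boundary: 978910.
Correction k=1: B_{2}/2! · (f^{(1)}(13) − f^{(1)}(7)) = 1/12 · (142805 − 12005.0) = 10900.0.
Running total after k=1: 989810.
Correction k=2: B_{4}/4! · (f^{(3)}(13) − f^{(3)}(7)) = −1/720 · (10140.0 − 2940.00) = -10.0000.

S_2 ≈ 989800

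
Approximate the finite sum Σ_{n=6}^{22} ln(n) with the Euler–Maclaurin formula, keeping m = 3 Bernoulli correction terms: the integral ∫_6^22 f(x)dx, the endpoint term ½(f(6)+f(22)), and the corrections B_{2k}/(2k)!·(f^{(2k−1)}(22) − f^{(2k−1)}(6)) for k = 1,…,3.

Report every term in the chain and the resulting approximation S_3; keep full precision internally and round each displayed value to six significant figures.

S_3 ≈ 43.6837

Integral: ∫_6^22 ln(x) dx = 41.2524.
Endpoint term: (f(6) + f(22))/2 = (1.79176 + 3.09104)/2 = 2.44140.
Integral + boundary = 43.6938.
Order-1 term: 1/12 · (0.0454545 − 0.166667) = -0.0101010.
After k=1: 43.6837.
Order-2 term: −1/720 · (0.000187829 − 0.00925926) = 1.25992e-05.
After k=2: 43.6837.
Order-3 term: 1/30240 · (4.65691e-06 − 0.00308642) = -1.01910e-07.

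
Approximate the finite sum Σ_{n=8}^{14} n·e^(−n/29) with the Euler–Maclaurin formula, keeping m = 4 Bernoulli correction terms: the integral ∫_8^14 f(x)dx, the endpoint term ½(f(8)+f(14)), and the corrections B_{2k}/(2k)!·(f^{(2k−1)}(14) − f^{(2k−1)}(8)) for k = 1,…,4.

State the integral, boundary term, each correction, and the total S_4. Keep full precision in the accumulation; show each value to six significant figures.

Integral: ∫_8^14 x·e^(−x/29) dx = 44.8214.
½[f(8) + f(14)] = ½[6.07134 + 8.63910] = 7.35522.
Running total after boundary: 52.1766.
k=1: B_{2}/(2)! × [f^{(1)}(14) − f^{(1)}(8)] = 1/12 × (0.319179 − 0.549561) = -0.0191985.
Partial sum through k=1: 52.1574.
k=2: B_{4}/(4)! × [f^{(3)}(14) − f^{(3)}(8)] = −1/720 × (0.00184701 − 0.00245826) = 8.48956e-07.
Partial sum through k=2: 52.1574.
k=3: B_{6}/(6)! × [f^{(5)}(14) − f^{(5)}(8)] = 1/30240 × (3.94114e-06 − 5.06903e-06) = -3.72981e-11.
Partial sum through k=3: 52.1574.
k=4: B_{8}/(8)! × [f^{(7)}(14) − f^{(7)}(8)] = −1/1209600 × (6.76109e-09 − 8.57913e-09) = 1.50301e-15.

S_4 ≈ 52.1574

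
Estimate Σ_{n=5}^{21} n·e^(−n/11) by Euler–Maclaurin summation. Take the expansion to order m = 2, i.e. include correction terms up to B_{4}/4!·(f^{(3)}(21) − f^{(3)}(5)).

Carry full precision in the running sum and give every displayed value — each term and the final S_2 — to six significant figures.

∫_5^21 x·e^(−x/11) dx evaluates to 59.5419.
Boundary: ½(f(5) + f(21)) = ½(3.17368 + 3.11252) = 3.14310.
Integral + boundary = 62.6850.
Order-1 term: 1/12 · (-0.134741 − 0.346220) = -0.0400801.
After k=1: 62.6449.
Order-2 term: −1/720 · (0.00133627 − 0.0133528) = 1.66897e-05.

S_2 ≈ 62.6449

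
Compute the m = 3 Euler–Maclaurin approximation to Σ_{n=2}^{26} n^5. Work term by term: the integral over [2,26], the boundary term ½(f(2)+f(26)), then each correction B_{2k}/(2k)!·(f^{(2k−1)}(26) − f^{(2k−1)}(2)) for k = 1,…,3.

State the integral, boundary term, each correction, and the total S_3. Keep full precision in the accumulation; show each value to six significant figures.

The integral term ∫_2^26 x^5 dx = 5.14860e+07.
Endpoint term: (f(2) + f(26))/2 = (32.0000 + 1.18814e+07)/2 = 5.94070e+06.
Integral + boundary = 5.74267e+07.
Correction k=1: B_{2}/2! · (f^{(1)}(26) − f^{(1)}(2)) = 1/12 · (2.28488e+06 − 80.0000) = 190400.
After k=1: 5.76171e+07.
Correction k=2: B_{4}/4! · (f^{(3)}(26) − f^{(3)}(2)) = −1/720 · (40560.0 − 240.000) = -56.0000.
After k=2: 5.76170e+07.
Correction k=3: B_{6}/6! · (f^{(5)}(26) − f^{(5)}(2)) = 1/30240 · (120.000 − 120.000) = 0.00000.

S_3 ≈ 5.76170e+07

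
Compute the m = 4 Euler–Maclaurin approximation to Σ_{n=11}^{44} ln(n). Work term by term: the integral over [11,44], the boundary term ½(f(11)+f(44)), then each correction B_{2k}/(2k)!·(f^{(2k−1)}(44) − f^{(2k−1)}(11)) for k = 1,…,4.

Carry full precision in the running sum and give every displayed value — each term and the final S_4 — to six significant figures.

S_4 ≈ 110.213

Integral: ∫_11^44 ln(x) dx = 107.127.
Boundary: ½(f(11) + f(44)) = ½(2.39790 + 3.78419) = 3.09104.
Integral + boundary = 110.219.
Correction k=1: B_{2}/2! · (f^{(1)}(44) − f^{(1)}(11)) = 1/12 · (0.0227273 − 0.0909091) = -0.00568182.
Partial sum through k=1: 110.213.
Correction k=2: B_{4}/4! · (f^{(3)}(44) − f^{(3)}(11)) = −1/720 · (2.34786e-05 − 0.00150263) = 2.05438e-06.
Partial sum through k=2: 110.213.
Correction k=3: B_{6}/6! · (f^{(5)}(44) − f^{(5)}(11)) = 1/30240 · (1.45528e-07 − 0.000149021) = -4.92313e-09.
Partial sum through k=3: 110.213.
Correction k=4: B_{8}/8! · (f^{(7)}(44) − f^{(7)}(11)) = −1/1209600 · (2.25509e-09 − 3.69474e-05) = 3.05433e-11.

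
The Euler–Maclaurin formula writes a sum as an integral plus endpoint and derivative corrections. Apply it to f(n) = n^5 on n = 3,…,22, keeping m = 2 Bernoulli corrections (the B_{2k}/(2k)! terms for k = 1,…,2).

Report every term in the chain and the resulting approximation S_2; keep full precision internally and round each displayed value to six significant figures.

The integral term ∫_3^22 x^5 dx = 1.88965e+07.
Endpoint term: (f(3) + f(22))/2 = (243.000 + 5.15363e+06)/2 = 2.57694e+06.
Integral + boundary = 2.14735e+07.
Correction k=1: B_{2}/2! · (f^{(1)}(22) − f^{(1)}(3)) = 1/12 · (1.17128e+06 − 405.000) = 97572.9.
Running total after k=1: 2.15710e+07.
Correction k=2: B_{4}/4! · (f^{(3)}(22) − f^{(3)}(3)) = −1/720 · (29040.0 − 540.000) = -39.5833.

S_2 ≈ 2.15710e+07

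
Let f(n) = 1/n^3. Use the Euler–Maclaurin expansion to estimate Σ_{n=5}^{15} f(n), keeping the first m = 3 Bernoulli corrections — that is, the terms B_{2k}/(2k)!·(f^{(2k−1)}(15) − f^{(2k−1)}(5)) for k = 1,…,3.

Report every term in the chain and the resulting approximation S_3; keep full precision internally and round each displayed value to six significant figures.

∫_5^15 1/x^3 dx evaluates to 0.0177778.
Boundary: ½(f(5) + f(15)) = ½(0.00800000 + 0.000296296) = 0.00414815.
So far: 0.0219259.
k=1: B_{2}/(2)! × [f^{(1)}(15) − f^{(1)}(5)] = 1/12 × (-5.92593e-05 − (-0.00480000)) = 0.000395062.
Running total after k=1: 0.0223210.
k=2: B_{4}/(4)! × [f^{(3)}(15) − f^{(3)}(5)] = −1/720 × (-5.26749e-06 − (-0.00384000)) = -5.32602e-06.
Running total after k=2: 0.0223157.
k=3: B_{6}/(6)! × [f^{(5)}(15) − f^{(5)}(5)] = 1/30240 × (-9.83265e-07 − (-0.00645120)) = 2.13301e-07.

S_3 ≈ 0.0223159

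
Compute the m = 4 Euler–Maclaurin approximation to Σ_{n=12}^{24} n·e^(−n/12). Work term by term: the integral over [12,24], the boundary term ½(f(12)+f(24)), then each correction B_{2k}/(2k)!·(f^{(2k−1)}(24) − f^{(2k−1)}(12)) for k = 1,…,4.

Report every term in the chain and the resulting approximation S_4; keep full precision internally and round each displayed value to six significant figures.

Integral: ∫_12^24 x·e^(−x/12) dx = 47.4844.
Boundary: ½(f(12) + f(24)) = ½(4.41455 + 3.24805) = 3.83130.
Integral + boundary = 51.3157.
Correction k=1: B_{2}/2! · (f^{(1)}(24) − f^{(1)}(12)) = 1/12 · (-0.135335 − 0.00000) = -0.0112779.
After k=1: 51.3045.
Correction k=2: B_{4}/4! · (f^{(3)}(24) − f^{(3)}(12)) = −1/720 · (0.000939828 − 0.00510944) = 5.79112e-06.
After k=2: 51.3045.
Correction k=3: B_{6}/6! · (f^{(5)}(24) − f^{(5)}(12)) = 1/30240 · (1.95798e-05 − 7.09644e-05) = -1.69923e-09.
After k=3: 51.3045.
Correction k=4: B_{8}/8! · (f^{(7)}(24) − f^{(7)}(12)) = −1/1209600 · (2.26618e-07 − 7.39212e-07) = 4.23772e-13.

S_4 ≈ 51.3045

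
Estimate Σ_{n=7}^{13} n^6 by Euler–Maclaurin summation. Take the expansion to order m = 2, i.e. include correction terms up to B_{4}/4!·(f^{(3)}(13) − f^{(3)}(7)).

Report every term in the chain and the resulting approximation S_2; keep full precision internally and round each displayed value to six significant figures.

Integral: ∫_7^13 x^6 dx = 8.84642e+06.
Endpoint term: (f(7) + f(13))/2 = (117649 + 4.82681e+06)/2 = 2.47223e+06.
So far: 1.13187e+07.
Correction k=1: B_{2}/2! · (f^{(1)}(13) − f^{(1)}(7)) = 1/12 · (2.22776e+06 − 100842) = 177243.
Running total after k=1: 1.14959e+07.
Correction k=2: B_{4}/4! · (f^{(3)}(13) − f^{(3)}(7)) = −1/720 · (263640 − 41160.0) = -309.000.

S_2 ≈ 1.14956e+07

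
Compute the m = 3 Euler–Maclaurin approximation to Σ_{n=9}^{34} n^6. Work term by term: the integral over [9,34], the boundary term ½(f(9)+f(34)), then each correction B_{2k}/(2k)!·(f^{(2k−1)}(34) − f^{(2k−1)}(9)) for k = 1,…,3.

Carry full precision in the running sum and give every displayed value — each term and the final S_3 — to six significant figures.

S_3 ≈ 8.29800e+09

Integral: ∫_9^34 x^6 dx = 7.50265e+09.
Endpoint term: (f(9) + f(34))/2 = (531441 + 1.54480e+09)/2 = 7.72668e+08.
Integral + boundary = 8.27532e+09.
k=1: B_{2}/(2)! × [f^{(1)}(34) − f^{(1)}(9)] = 1/12 × (2.72613e+08 − 354294) = 2.26882e+07.
Partial sum through k=1: 8.29801e+09.
k=2: B_{4}/(4)! × [f^{(3)}(34) − f^{(3)}(9)] = −1/720 × (4.71648e+06 − 87480.0) = -6429.17.
Partial sum through k=2: 8.29800e+09.
k=3: B_{6}/(6)! × [f^{(5)}(34) − f^{(5)}(9)] = 1/30240 × (24480.0 − 6480.00) = 0.595238.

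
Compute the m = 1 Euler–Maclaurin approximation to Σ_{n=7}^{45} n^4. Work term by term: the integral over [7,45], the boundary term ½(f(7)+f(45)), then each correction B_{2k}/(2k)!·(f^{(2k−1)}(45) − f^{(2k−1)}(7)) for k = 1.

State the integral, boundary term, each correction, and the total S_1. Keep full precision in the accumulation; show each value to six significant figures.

S_1 ≈ 3.89840e+07

Integral: ∫_7^45 x^4 dx = 3.69023e+07.
Boundary: ½(f(7) + f(45)) = ½(2401.00 + 4.10062e+06) = 2.05151e+06.
Integral + boundary = 3.89538e+07.
Correction k=1: B_{2}/2! · (f^{(1)}(45) − f^{(1)}(7)) = 1/12 · (364500 − 1372.00) = 30260.7.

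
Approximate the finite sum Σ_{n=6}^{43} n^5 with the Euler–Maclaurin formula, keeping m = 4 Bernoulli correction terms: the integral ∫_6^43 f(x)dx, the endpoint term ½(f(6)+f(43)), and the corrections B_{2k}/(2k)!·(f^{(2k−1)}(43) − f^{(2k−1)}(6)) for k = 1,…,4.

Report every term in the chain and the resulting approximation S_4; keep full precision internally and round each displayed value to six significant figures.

Integral: ∫_6^43 x^5 dx = 1.05355e+09.
½[f(6) + f(43)] = ½[7776.00 + 1.47008e+08] = 7.35081e+07.
So far: 1.12706e+09.
Order-1 term: 1/12 · (1.70940e+07 − 6480.00) = 1.42396e+06.
Running total after k=1: 1.12848e+09.
Order-2 term: −1/720 · (110940 − 2160.00) = -151.083.
Running total after k=2: 1.12848e+09.
Order-3 term: 1/30240 · (120.000 − 120.000) = 0.00000.
Running total after k=3: 1.12848e+09.
Order-4 term: −1/1209600 · (0.00000 − 0.00000) = 0.00000.

S_4 ≈ 1.12848e+09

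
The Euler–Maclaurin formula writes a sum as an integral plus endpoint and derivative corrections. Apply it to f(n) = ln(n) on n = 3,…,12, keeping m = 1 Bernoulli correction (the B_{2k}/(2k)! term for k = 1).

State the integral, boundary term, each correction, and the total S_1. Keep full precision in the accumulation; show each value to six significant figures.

∫_3^12 ln(x) dx evaluates to 17.5230.
Endpoint term: (f(3) + f(12))/2 = (1.09861 + 2.48491)/2 = 1.79176.
So far: 19.3148.
k=1: B_{2}/(2)! × [f^{(1)}(12) − f^{(1)}(3)] = 1/12 × (0.0833333 − 0.333333) = -0.0208333.

S_1 ≈ 19.2940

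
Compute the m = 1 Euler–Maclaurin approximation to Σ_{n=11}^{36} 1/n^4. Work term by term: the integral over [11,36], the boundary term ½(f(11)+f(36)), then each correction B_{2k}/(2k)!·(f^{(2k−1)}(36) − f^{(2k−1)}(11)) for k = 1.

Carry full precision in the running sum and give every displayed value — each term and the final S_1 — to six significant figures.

Integral: ∫_11^36 1/x^4 dx = 0.000243294.
Endpoint term: (f(11) + f(36))/2 = (6.83013e-05 + 5.95374e-07)/2 = 3.44484e-05.
Running total after boundary: 0.000277742.
Order-1 term: 1/12 · (-6.61527e-08 − (-2.48369e-05)) = 2.06423e-06.

S_1 ≈ 0.000279806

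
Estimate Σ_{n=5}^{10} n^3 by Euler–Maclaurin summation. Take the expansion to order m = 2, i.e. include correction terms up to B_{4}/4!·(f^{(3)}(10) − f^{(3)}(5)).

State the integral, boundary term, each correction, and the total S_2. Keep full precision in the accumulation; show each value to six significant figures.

S_2 ≈ 2925.00

Integral: ∫_5^10 x^3 dx = 2343.75.
½[f(5) + f(10)] = ½[125.000 + 1000.00] = 562.500.
Integral + boundary = 2906.25.
k=1: B_{2}/(2)! × [f^{(1)}(10) − f^{(1)}(5)] = 1/12 × (300.000 − 75.0000) = 18.7500.
Running total after k=1: 2925.00.
k=2: B_{4}/(4)! × [f^{(3)}(10) − f^{(3)}(5)] = −1/720 × (6.00000 − 6.00000) = 0.00000.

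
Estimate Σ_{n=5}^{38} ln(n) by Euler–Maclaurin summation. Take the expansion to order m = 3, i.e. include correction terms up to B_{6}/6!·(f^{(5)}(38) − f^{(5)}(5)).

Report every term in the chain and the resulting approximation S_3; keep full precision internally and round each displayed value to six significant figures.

Integral: ∫_5^38 ln(x) dx = 97.1811.
Boundary: ½(f(5) + f(38)) = ½(1.60944 + 3.63759) = 2.62351.
Integral + boundary = 99.8046.
Correction k=1: B_{2}/2! · (f^{(1)}(38) − f^{(1)}(5)) = 1/12 · (0.0263158 − 0.200000) = -0.0144737.
Partial sum through k=1: 99.7901.
Correction k=2: B_{4}/4! · (f^{(3)}(38) − f^{(3)}(5)) = −1/720 · (3.64485e-05 − 0.0160000) = 2.21716e-05.
Partial sum through k=2: 99.7901.
Correction k=3: B_{6}/6! · (f^{(5)}(38) − f^{(5)}(5)) = 1/30240 · (3.02896e-07 − 0.00768000) = -2.53958e-07.

S_3 ≈ 99.7901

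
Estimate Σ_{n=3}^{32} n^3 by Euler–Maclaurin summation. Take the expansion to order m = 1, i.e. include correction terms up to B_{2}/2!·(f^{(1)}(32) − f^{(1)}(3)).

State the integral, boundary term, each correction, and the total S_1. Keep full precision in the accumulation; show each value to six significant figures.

Integral: ∫_3^32 x^3 dx = 262124.
Boundary: ½(f(3) + f(32)) = ½(27.0000 + 32768.0) = 16397.5.
Integral + boundary = 278521.
k=1: B_{2}/(2)! × [f^{(1)}(32) − f^{(1)}(3)] = 1/12 × (3072.00 − 27.0000) = 253.750.

S_1 ≈ 278775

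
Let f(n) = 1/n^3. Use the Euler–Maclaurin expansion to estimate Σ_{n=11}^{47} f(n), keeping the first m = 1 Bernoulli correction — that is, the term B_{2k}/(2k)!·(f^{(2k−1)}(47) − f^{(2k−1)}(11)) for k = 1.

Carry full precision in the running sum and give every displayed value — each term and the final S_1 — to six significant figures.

S_1 ≈ 0.00430338

∫_11^47 1/x^3 dx evaluates to 0.00390588.
½[f(11) + f(47)] = ½[0.000751315 + 9.63178e-06] = 0.000380473.
Integral + boundary = 0.00428636.
Correction k=1: B_{2}/2! · (f^{(1)}(47) − f^{(1)}(11)) = 1/12 · (-6.14794e-07 − (-0.000204904)) = 1.70241e-05.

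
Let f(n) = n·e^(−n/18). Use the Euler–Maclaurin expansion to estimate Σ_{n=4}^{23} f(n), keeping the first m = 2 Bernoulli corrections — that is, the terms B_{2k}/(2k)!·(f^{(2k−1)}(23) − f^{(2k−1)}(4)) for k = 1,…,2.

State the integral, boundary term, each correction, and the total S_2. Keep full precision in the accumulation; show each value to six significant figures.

Integral: ∫_4^23 x·e^(−x/18) dx = 111.444.
½[f(4) + f(23)] = ½[3.20295 + 6.40908] = 4.80602.
Running total after boundary: 116.250.
Order-1 term: 1/12 · (-0.0774044 − 0.622796) = -0.0583500.
After k=1: 116.192.
Order-2 term: −1/720 · (0.00148120 − 0.00686503) = 7.47755e-06.

S_2 ≈ 116.192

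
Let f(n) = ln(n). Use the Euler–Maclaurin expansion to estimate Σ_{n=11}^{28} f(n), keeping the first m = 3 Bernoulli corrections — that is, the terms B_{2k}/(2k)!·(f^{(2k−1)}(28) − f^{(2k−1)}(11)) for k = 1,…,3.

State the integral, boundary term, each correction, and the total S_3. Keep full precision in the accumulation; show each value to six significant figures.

∫_11^28 ln(x) dx evaluates to 49.9249.
Boundary: ½(f(11) + f(28)) = ½(2.39790 + 3.33220) = 2.86505.
Running total after boundary: 52.7899.
Correction k=1: B_{2}/2! · (f^{(1)}(28) − f^{(1)}(11)) = 1/12 · (0.0357143 − 0.0909091) = -0.00459957.
Partial sum through k=1: 52.7853.
Correction k=2: B_{4}/4! · (f^{(3)}(28) − f^{(3)}(11)) = −1/720 · (9.11079e-05 − 0.00150263) = 1.96045e-06.
Partial sum through k=2: 52.7853.
Correction k=3: B_{6}/6! · (f^{(5)}(28) − f^{(5)}(11)) = 1/30240 · (1.39451e-06 − 0.000149021) = -4.88183e-09.

S_3 ≈ 52.7853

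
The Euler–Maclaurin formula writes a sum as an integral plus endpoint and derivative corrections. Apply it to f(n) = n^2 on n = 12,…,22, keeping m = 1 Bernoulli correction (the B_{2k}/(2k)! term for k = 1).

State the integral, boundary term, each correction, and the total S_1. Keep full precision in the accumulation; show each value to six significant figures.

The integral term ∫_12^22 x^2 dx = 2973.33.
Endpoint term: (f(12) + f(22))/2 = (144.000 + 484.000)/2 = 314.000.
Integral + boundary = 3287.33.
k=1: B_{2}/(2)! × [f^{(1)}(22) − f^{(1)}(12)] = 1/12 × (44.0000 − 24.0000) = 1.66667.

S_1 ≈ 3289.00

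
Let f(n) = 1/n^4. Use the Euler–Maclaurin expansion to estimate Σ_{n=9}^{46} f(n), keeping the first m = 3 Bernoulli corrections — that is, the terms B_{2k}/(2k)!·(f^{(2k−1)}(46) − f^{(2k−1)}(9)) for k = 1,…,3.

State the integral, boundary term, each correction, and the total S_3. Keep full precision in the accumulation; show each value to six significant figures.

S_3 ≈ 0.000535752

Integral: ∫_9^46 1/x^4 dx = 0.000453823.
Endpoint term: (f(9) + f(46))/2 = (0.000152416 + 2.23341e-07)/2 = 7.63196e-05.
So far: 0.000530142.
Correction k=1: B_{2}/2! · (f^{(1)}(46) − f^{(1)}(9)) = 1/12 · (-1.94210e-08 − (-6.77404e-05)) = 5.64341e-06.
Partial sum through k=1: 0.000535786.
Correction k=2: B_{4}/4! · (f^{(3)}(46) − f^{(3)}(9)) = −1/720 · (-2.75345e-10 − (-2.50890e-05)) = -3.48455e-08.
Partial sum through k=2: 0.000535751.
Correction k=3: B_{6}/6! · (f^{(5)}(46) − f^{(5)}(9)) = 1/30240 · (-7.28700e-12 − (-1.73455e-05)) = 5.73594e-10.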